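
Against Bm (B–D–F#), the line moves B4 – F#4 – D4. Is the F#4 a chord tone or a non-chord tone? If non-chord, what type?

B minor triad contains B, D, F#; F# is the fifth, so it is a chord tone.

Chord tone (the fifth of B minor triad).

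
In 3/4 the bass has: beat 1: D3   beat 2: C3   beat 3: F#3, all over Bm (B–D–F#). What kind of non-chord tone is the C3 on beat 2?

The harmony at that moment is B minor triad (B, D, F#); C3 is not a chord tone.
It is approached by step down from D3 and left by leap up to F#3.
Step in, leap out, on a weak beat — an escape tone.

Escape tone.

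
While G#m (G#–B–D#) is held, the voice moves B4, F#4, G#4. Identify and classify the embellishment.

F#4 is an appoggiatura.

The harmony at that moment is G# minor triad (G#, B, D#); F#4 is not a chord tone.
It is approached by leap down from B4 and left by step up to G#4.
Leap in, step out — an appoggiatura.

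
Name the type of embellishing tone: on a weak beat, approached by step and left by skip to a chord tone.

Escape tone.

Approach: by step. Departure: by leap. Metric position: weak.
Step in, leap out, from a weak position — an escape tone (échappée). (It is the mirror image of the appoggiatura, which leaps in and steps out on a strong beat.)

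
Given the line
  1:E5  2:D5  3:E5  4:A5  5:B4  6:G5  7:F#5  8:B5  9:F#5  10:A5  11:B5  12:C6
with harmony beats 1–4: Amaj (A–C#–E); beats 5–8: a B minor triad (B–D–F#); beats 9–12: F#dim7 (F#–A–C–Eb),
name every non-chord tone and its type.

D5 (beat 2) — neighbor tone; G5 (beat 6) — appoggiatura; B5 (beat 11) — passing tone.

The harmony at that moment is A major triad (A, C#, E); D5 is not a chord tone.
It is approached by step down from E5 and left by step up to E5.
Step away and step back to the same note — a neighbor tone (lower neighbor).
The harmony at that moment is B minor triad (B, D, F#); G5 is not a chord tone.
It is approached by leap up from B4 and left by step down to F#5.
Leap in, step out — an appoggiatura.
The harmony at that moment is F# diminished seventh chord (F#, A, C, Eb); B5 is not a chord tone.
It is approached by step up from A5 and left by step up to C6.
Step in, step out in the same direction — a passing tone.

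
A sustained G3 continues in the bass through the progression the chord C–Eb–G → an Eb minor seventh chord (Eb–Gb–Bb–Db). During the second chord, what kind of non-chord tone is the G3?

Pedal tone (pedal point).

The harmony at that moment is Eb minor seventh chord (Eb, Gb, Bb, Db); G3 is not a chord tone.
It is held over (the same pitch as the preceding G3) and then sustained as the same pitch into the next harmony.
Sustained through a change of harmony — a pedal tone.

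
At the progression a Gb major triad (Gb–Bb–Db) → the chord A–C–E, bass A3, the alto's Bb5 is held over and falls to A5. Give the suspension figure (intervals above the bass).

9–8 suspension.

At the second chord the bass is A3. The suspended Bb5 lies a ninth above the bass; after resolving down by step to A5, the interval above the bass becomes an octave.
Suspension figures are named by those two intervals: 9–8.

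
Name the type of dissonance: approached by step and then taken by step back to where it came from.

Neighbor tone.

Approach: by step. Departure: by step in the opposite direction, back to the starting pitch.
Stepwise on both sides but reversing to return to the same chord tone — a neighbor tone. (Had it continued onward in the same direction it would be a passing tone instead.)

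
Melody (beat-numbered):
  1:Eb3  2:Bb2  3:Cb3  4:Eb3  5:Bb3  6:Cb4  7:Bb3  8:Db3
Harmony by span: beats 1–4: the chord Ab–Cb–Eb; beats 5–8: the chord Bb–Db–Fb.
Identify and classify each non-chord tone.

The harmony at that moment is Ab minor triad (Ab, Cb, Eb); Bb2 is not a chord tone.
It is approached by leap down from Eb3 and left by step up to Cb3.
Leap in, step out — an appoggiatura.
The harmony at that moment is Bb diminished triad (Bb, Db, Fb); Cb4 is not a chord tone.
It is approached by step up from Bb3 and left by step down to Bb3.
Step away and step back to the same note — a neighbor tone (upper neighbor).

Bb2 (beat 2) — appoggiatura; Cb4 (beat 6) — neighbor tone.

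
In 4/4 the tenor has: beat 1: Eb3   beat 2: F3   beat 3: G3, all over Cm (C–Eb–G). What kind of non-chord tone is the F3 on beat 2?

Passing tone.

The harmony at that moment is C minor triad (C, Eb, G); F3 is not a chord tone.
It is approached by step up from Eb3 and left by step up to G3.
Step in, step out in the same direction — a passing tone.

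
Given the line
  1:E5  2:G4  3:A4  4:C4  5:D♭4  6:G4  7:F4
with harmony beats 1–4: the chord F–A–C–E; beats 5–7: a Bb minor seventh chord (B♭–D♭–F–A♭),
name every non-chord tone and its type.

The harmony at that moment is F major seventh chord (F, A, C, E); G4 is not a chord tone.
It is approached by leap down from E5 and left by step up to A4.
Leap in, step out — an appoggiatura.
The harmony at that moment is B♭ minor seventh chord (B♭, D♭, F, A♭); G4 is not a chord tone.
It is approached by leap up from D♭4 and left by step down to F4.
Leap in, step out — an appoggiatura.

G4 (beat 2) — appoggiatura; G4 (beat 6) — appoggiatura.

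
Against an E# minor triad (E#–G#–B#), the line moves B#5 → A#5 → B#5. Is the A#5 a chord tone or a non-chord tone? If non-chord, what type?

Non-chord tone — a neighbor tone.

The harmony at that moment is E# minor triad (E#, G#, B#); A#5 is not a chord tone.
It is approached by step down from B#5 and left by step up to B#5.
Step away and step back to the same note — a neighbor tone (lower neighbor).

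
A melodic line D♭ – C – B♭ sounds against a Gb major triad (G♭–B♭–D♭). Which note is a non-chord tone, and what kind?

The harmony at that moment is G♭ major triad (G♭, B♭, D♭); C is not a chord tone.
It is approached by step down from D♭ and left by step down to B♭.
Step in, step out in the same direction — a passing tone.

C is a passing tone.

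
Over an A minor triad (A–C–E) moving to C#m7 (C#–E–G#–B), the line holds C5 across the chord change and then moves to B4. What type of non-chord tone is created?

The harmony at that moment is C# minor seventh chord (C#, E, G#, B); C5 is not a chord tone.
It is held over (the same pitch as the preceding C5) and left by step down to B4.
Held over from the previous chord and resolving down by step — a suspension.

C5 is a suspension.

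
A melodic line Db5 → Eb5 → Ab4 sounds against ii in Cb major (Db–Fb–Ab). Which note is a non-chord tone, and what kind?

The harmony at that moment is Db minor triad (Db, Fb, Ab); Eb5 is not a chord tone.
It is approached by step up from Db5 and left by leap down to Ab4.
Step in, leap out — an escape tone.

Eb5 is an escape tone.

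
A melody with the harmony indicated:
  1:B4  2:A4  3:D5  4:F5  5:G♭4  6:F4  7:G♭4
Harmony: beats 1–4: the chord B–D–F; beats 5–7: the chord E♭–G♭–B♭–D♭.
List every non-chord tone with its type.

The harmony at that moment is B diminished triad (B, D, F); A4 is not a chord tone.
It is approached by step down from B4 and left by leap up to D5.
Step in, leap out — an escape tone.
The harmony at that moment is E♭ minor seventh chord (E♭, G♭, B♭, D♭); F4 is not a chord tone.
It is approached by step down from G♭4 and left by step up to G♭4.
Step away and step back to the same note — a neighbor tone (lower neighbor).

A4 (beat 2) — escape tone; F4 (beat 6) — neighbor tone.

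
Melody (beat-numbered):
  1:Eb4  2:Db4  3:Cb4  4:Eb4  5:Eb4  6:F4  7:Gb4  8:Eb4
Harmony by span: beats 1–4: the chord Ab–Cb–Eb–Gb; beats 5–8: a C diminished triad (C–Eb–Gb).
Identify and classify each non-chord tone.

Db4 (beat 2) — passing tone; F4 (beat 6) — passing tone.

The harmony at that moment is Ab minor seventh chord (Ab, Cb, Eb, Gb); Db4 is not a chord tone.
It is approached by step down from Eb4 and left by step down to Cb4.
Step in, step out in the same direction — a passing tone.
The harmony at that moment is C diminished triad (C, Eb, Gb); F4 is not a chord tone.
It is approached by step up from Eb4 and left by step up to Gb4.
Step in, step out in the same direction — a passing tone.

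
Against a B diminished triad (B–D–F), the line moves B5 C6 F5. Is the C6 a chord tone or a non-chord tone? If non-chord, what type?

The harmony at that moment is B diminished triad (B, D, F); C6 is not a chord tone.
It is approached by step up from B5 and left by leap down to F5.
Step in, leap out — an escape tone.

Non-chord tone — an escape tone.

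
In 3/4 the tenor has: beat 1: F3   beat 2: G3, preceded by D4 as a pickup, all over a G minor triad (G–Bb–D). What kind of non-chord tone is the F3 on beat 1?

The harmony at that moment is G minor triad (G, Bb, D); F3 is not a chord tone.
It is approached by leap down from D4 and left by step up to G3.
Leap in, step out, metrically accented — an appoggiatura.

Appoggiatura.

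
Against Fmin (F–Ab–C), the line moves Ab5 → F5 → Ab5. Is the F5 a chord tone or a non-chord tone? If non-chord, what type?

F minor triad contains F, Ab, C; F is the root, so it is a chord tone.

Chord tone (the root of F minor triad).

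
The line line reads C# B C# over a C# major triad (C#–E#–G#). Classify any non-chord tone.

B is a neighbor tone.

The harmony at that moment is C# major triad (C#, E#, G#); B is not a chord tone.
It is approached by step down from C# and left by step up to C#.
Step away and step back to the same note — a neighbor tone (lower neighbor).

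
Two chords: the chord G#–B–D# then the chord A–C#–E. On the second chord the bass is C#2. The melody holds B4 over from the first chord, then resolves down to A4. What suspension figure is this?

7–6 suspension.

At the second chord the bass is C#2. The suspended B4 lies a seventh above the bass; after resolving down by step to A4, the interval above the bass becomes a sixth.
Suspension figures are named by those two intervals: 7–6.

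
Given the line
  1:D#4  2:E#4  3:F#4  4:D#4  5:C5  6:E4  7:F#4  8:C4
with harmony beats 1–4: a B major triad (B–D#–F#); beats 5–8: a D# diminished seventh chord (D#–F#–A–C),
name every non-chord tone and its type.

E#4 (beat 2) — passing tone; E4 (beat 6) — appoggiatura.

The harmony at that moment is B major triad (B, D#, F#); E#4 is not a chord tone.
It is approached by step up from D#4 and left by step up to F#4.
Step in, step out in the same direction — a passing tone.
The harmony at that moment is D# diminished seventh chord (D#, F#, A, C); E4 is not a chord tone.
It is approached by leap down from C5 and left by step up to F#4.
Leap in, step out — an appoggiatura.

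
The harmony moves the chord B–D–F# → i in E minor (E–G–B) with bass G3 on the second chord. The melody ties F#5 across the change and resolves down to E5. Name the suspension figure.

At the second chord the bass is G3. The suspended F#5 lies a seventh above the bass; after resolving down by step to E5, the interval above the bass becomes a sixth.
Suspension figures are named by those two intervals: 7–6.

7–6 suspension.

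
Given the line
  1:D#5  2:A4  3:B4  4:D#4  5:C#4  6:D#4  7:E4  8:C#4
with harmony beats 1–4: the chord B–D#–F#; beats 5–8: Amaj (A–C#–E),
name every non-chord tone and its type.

The harmony at that moment is B major triad (B, D#, F#); A4 is not a chord tone.
It is approached by leap down from D#5 and left by step up to B4.
Leap in, step out — an appoggiatura.
The harmony at that moment is A major triad (A, C#, E); D#4 is not a chord tone.
It is approached by step up from C#4 and left by step up to E4.
Step in, step out in the same direction — a passing tone.

A4 (beat 2) — appoggiatura; D#4 (beat 6) — passing tone.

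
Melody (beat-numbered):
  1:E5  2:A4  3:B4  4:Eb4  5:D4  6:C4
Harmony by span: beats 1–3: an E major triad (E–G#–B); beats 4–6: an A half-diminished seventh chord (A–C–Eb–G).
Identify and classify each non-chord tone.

The harmony at that moment is E major triad (E, G#, B); A4 is not a chord tone.
It is approached by leap down from E5 and left by step up to B4.
Leap in, step out — an appoggiatura.
The harmony at that moment is A half-diminished seventh chord (A, C, Eb, G); D4 is not a chord tone.
It is approached by step down from Eb4 and left by step down to C4.
Step in, step out in the same direction — a passing tone.

A4 (beat 2) — appoggiatura; D4 (beat 5) — passing tone.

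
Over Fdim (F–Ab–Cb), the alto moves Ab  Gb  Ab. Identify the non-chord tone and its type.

Gb is a neighbor tone.

The harmony at that moment is F diminished triad (F, Ab, Cb); Gb is not a chord tone.
It is approached by step down from Ab and left by step up to Ab.
Step away and step back to the same note — a neighbor tone (lower neighbor).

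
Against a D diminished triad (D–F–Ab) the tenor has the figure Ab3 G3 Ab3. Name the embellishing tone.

The harmony at that moment is D diminished triad (D, F, Ab); G3 is not a chord tone.
It is approached by step down from Ab3 and left by step up to Ab3.
Step away and step back to the same note — a neighbor tone (lower neighbor).

G3 is a neighbor tone.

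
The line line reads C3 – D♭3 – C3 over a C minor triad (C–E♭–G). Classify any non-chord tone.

The harmony at that moment is C minor triad (C, E♭, G); D♭3 is not a chord tone.
It is approached by step up from C3 and left by step down to C3.
Step away and step back to the same note — a neighbor tone (upper neighbor).

D♭3 is a neighbor tone.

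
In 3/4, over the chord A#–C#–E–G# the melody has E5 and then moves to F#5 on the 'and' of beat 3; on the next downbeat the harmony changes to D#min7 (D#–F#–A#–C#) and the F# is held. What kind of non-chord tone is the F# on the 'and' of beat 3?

Anticipation.

The harmony at that moment is A# half-diminished seventh chord (A#, C#, E, G#); F#5 is not a chord tone.
It is approached by step up from E5 and then sustained as the same pitch into the next harmony.
Arriving early and becoming a chord tone when the harmony changes — an anticipation.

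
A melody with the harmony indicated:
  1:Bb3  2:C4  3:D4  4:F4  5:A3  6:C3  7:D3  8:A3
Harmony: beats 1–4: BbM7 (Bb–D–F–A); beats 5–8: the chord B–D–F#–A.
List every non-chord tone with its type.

C4 (beat 2) — passing tone; C3 (beat 6) — appoggiatura.

The harmony at that moment is Bb major seventh chord (Bb, D, F, A); C4 is not a chord tone.
It is approached by step up from Bb3 and left by step up to D4.
Step in, step out in the same direction — a passing tone.
The harmony at that moment is B minor seventh chord (B, D, F#, A); C3 is not a chord tone.
It is approached by leap down from A3 and left by step up to D3.
Leap in, step out — an appoggiatura.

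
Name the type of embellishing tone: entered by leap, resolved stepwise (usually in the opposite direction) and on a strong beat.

Approach: by leap. Departure: by step. Metric position: strong.
Leap in, step out, in a metrically strong position — an appoggiatura. (It is the mirror image of the escape tone, which steps in and leaps out from a weak position.)

Appoggiatura.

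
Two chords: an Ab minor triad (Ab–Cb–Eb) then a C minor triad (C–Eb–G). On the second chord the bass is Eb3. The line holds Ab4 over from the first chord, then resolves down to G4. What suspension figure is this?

4–3 suspension.

At the second chord the bass is Eb3. The suspended Ab4 lies a fourth above the bass; after resolving down by step to G4, the interval above the bass becomes a third.
Suspension figures are named by those two intervals: 4–3.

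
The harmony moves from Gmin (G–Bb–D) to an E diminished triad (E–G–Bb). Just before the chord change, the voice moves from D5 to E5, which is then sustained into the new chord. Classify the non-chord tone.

E5 is an anticipation.

The harmony at that moment is G minor triad (G, Bb, D); E5 is not a chord tone.
It is approached by step up from D5 and then sustained as the same pitch into the next harmony.
Arriving early and becoming a chord tone when the harmony changes — an anticipation.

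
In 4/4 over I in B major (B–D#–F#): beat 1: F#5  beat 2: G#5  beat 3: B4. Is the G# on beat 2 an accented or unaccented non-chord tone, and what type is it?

Unaccented escape tone.

The harmony at that moment is B major triad (B, D#, F#); G#5 is not a chord tone.
It is approached by step up from F#5 and left by leap down to B4.
Step in, leap out — an escape tone.
It falls on a weak beat, so it is unaccented.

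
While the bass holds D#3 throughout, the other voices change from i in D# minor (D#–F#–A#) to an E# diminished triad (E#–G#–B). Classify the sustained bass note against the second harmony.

The harmony at that moment is E# diminished triad (E#, G#, B); D#3 is not a chord tone.
It is held over (the same pitch as the preceding D#3) and then sustained as the same pitch into the next harmony.
Sustained through a change of harmony — a pedal tone.

Pedal tone (pedal point).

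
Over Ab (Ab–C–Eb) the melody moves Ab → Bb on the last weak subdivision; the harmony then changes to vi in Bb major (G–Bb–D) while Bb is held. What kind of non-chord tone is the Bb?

The harmony at that moment is Ab major triad (Ab, C, Eb); Bb is not a chord tone.
It is approached by step up from Ab and then sustained as the same pitch into the next harmony.
Arriving early and becoming a chord tone when the harmony changes — an anticipation.

Bb is an anticipation.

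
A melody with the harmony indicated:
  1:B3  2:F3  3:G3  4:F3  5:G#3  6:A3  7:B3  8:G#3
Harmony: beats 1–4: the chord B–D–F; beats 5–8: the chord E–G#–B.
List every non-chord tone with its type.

G3 (beat 3) — neighbor tone; A3 (beat 6) — passing tone.

The harmony at that moment is B diminished triad (B, D, F); G3 is not a chord tone.
It is approached by step up from F3 and left by step down to F3.
Step away and step back to the same note — a neighbor tone (upper neighbor).
The harmony at that moment is E major triad (E, G#, B); A3 is not a chord tone.
It is approached by step up from G#3 and left by step up to B3.
Step in, step out in the same direction — a passing tone.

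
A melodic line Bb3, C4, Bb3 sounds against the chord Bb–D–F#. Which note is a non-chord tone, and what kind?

The harmony at that moment is Bb augmented triad (Bb, D, F#); C4 is not a chord tone.
It is approached by step up from Bb3 and left by step down to Bb3.
Step away and step back to the same note — a neighbor tone (upper neighbor).

C4 is a neighbor tone.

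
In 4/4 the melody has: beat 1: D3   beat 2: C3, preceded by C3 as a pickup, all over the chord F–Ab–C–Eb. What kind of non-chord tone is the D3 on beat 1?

The harmony at that moment is F minor seventh chord (F, Ab, C, Eb); D3 is not a chord tone.
It is approached by step up from C3 and left by step down to C3.
Step away and step back to the same note — a neighbor tone (upper neighbor).

Upper neighbor tone.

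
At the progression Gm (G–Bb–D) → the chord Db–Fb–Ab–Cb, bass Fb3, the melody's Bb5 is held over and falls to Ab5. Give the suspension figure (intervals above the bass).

At the second chord the bass is Fb3. The suspended Bb5 lies a fourth above the bass; after resolving down by step to Ab5, the interval above the bass becomes a third.
Suspension figures are named by those two intervals: 4–3.

4–3 suspension.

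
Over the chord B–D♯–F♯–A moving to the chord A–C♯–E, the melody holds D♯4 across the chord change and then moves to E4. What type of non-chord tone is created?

The harmony at that moment is A major triad (A, C♯, E); D♯4 is not a chord tone.
It is held over (the same pitch as the preceding D♯4) and left by step up to E4.
Held over from the previous chord and resolving up by step — a retardation.

D♯4 is a retardation.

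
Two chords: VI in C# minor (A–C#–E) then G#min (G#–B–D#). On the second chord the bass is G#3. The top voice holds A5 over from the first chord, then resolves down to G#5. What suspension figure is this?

9–8 suspension.

At the second chord the bass is G#3. The suspended A5 lies a ninth above the bass; after resolving down by step to G#5, the interval above the bass becomes an octave.
Suspension figures are named by those two intervals: 9–8.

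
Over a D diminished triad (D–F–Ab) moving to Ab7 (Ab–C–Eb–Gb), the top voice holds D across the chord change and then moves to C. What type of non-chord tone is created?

D is a suspension.

The harmony at that moment is Ab dominant seventh chord (Ab, C, Eb, Gb); D is not a chord tone.
It is held over (the same pitch as the preceding D) and left by step down to C.
Held over from the previous chord and resolving down by step — a suspension.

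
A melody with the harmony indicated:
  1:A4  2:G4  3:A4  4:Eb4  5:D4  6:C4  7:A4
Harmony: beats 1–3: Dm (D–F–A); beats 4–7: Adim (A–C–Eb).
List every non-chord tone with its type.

G4 (beat 2) — neighbor tone; D4 (beat 5) — passing tone.

The harmony at that moment is D minor triad (D, F, A); G4 is not a chord tone.
It is approached by step down from A4 and left by step up to A4.
Step away and step back to the same note — a neighbor tone (lower neighbor).
The harmony at that moment is A diminished triad (A, C, Eb); D4 is not a chord tone.
It is approached by step down from Eb4 and left by step down to C4.
Step in, step out in the same direction — a passing tone.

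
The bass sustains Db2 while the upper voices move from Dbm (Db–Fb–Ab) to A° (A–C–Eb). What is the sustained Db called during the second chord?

The harmony at that moment is A diminished triad (A, C, Eb); Db2 is not a chord tone.
It is held over (the same pitch as the preceding Db2) and then sustained as the same pitch into the next harmony.
Sustained through a change of harmony — a pedal tone.

Pedal tone (pedal point).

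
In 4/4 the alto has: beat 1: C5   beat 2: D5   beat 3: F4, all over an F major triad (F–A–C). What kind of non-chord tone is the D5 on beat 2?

The harmony at that moment is F major triad (F, A, C); D5 is not a chord tone.
It is approached by step up from C5 and left by leap down to F4.
Step in, leap out, on a weak beat — an escape tone.

Escape tone.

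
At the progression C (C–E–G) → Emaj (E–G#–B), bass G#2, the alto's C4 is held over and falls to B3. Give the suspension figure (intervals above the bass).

At the second chord the bass is G#2. The suspended C4 lies a fourth above the bass; after resolving down by step to B3, the interval above the bass becomes a third.
Suspension figures are named by those two intervals: 4–3.

4–3 suspension.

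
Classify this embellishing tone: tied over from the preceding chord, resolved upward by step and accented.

Retardation.

Approach: by preparation — the pitch is first a chord tone, then held (tied or repeated) while the harmony changes under it. Departure: up by step. Metric position: strong.
A prepared dissonance that resolves upward by step — a retardation. (The same figure resolving downward would be a suspension.)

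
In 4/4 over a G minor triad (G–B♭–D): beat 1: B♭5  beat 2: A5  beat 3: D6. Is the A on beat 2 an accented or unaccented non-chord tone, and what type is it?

The harmony at that moment is G minor triad (G, B♭, D); A5 is not a chord tone.
It is approached by step down from B♭5 and left by leap up to D6.
Step in, leap out — an escape tone.
It falls on a weak beat, so it is unaccented.

Unaccented escape tone.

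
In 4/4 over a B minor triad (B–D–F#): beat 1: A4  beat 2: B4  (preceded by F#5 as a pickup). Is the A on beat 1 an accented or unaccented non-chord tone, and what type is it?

Accented appoggiatura.

The harmony at that moment is B minor triad (B, D, F#); A4 is not a chord tone.
It is approached by leap down from F#5 and left by step up to B4.
Leap in, step out — an appoggiatura.
It falls on the downbeat, so it is accented.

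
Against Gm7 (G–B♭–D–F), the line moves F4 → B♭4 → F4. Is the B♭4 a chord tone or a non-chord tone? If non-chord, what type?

Chord tone (the third of G minor seventh chord).

G minor seventh chord contains G, B♭, D, F; B♭ is the third, so it is a chord tone.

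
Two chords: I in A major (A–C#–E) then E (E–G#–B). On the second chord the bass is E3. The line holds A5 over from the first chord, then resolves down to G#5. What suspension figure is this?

4–3 suspension.

At the second chord the bass is E3. The suspended A5 lies a fourth above the bass; after resolving down by step to G#5, the interval above the bass becomes a third.
Suspension figures are named by those two intervals: 4–3.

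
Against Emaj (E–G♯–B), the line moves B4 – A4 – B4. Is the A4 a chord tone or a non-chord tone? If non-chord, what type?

The harmony at that moment is E major triad (E, G♯, B); A4 is not a chord tone.
It is approached by step down from B4 and left by step up to B4.
Step away and step back to the same note — a neighbor tone (lower neighbor).

Non-chord tone — a neighbor tone.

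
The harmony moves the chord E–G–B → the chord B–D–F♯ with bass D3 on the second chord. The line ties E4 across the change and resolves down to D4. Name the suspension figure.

At the second chord the bass is D3. The suspended E4 lies a ninth above the bass; after resolving down by step to D4, the interval above the bass becomes an octave.
Suspension figures are named by those two intervals: 9–8.

9–8 suspension.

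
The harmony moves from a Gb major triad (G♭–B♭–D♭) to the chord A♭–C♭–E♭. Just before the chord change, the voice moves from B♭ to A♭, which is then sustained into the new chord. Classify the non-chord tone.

The harmony at that moment is G♭ major triad (G♭, B♭, D♭); A♭ is not a chord tone.
It is approached by step down from B♭ and then sustained as the same pitch into the next harmony.
Arriving early and becoming a chord tone when the harmony changes — an anticipation.

A♭ is an anticipation.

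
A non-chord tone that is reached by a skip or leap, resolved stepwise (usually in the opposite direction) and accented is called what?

Approach: by leap. Departure: by step. Metric position: strong.
Leap in, step out, in a metrically strong position — an appoggiatura. (It is the mirror image of the escape tone, which steps in and leaps out from a weak position.)

Appoggiatura.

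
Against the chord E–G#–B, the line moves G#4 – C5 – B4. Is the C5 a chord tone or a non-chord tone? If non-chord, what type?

The harmony at that moment is E major triad (E, G#, B); C5 is not a chord tone.
It is approached by leap up from G#4 and left by step down to B4.
Leap in, step out — an appoggiatura.

Non-chord tone — an appoggiatura.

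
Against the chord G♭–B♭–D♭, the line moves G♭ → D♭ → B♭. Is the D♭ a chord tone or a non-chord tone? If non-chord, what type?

Chord tone (the fifth of Gb major triad).

Gb major triad contains G♭, B♭, D♭; D♭ is the fifth, so it is a chord tone.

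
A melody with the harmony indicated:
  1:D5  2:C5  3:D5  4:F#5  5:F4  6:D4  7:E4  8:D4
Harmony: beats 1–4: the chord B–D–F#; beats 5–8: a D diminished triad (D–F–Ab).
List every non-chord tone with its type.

The harmony at that moment is B minor triad (B, D, F#); C5 is not a chord tone.
It is approached by step down from D5 and left by step up to D5.
Step away and step back to the same note — a neighbor tone (lower neighbor).
The harmony at that moment is D diminished triad (D, F, Ab); E4 is not a chord tone.
It is approached by step up from D4 and left by step down to D4.
Step away and step back to the same note — a neighbor tone (upper neighbor).

C5 (beat 2) — neighbor tone; E4 (beat 7) — neighbor tone.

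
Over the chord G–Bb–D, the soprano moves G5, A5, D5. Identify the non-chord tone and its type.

A5 is an escape tone.

The harmony at that moment is G minor triad (G, Bb, D); A5 is not a chord tone.
It is approached by step up from G5 and left by leap down to D5.
Step in, leap out — an escape tone.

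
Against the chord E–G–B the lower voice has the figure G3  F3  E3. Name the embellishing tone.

F3 is a passing tone.

The harmony at that moment is E minor triad (E, G, B); F3 is not a chord tone.
It is approached by step down from G3 and left by step down to E3.
Step in, step out in the same direction — a passing tone.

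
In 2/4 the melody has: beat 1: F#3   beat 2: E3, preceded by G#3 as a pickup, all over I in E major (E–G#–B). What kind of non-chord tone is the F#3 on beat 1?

Passing tone.

The harmony at that moment is E major triad (E, G#, B); F#3 is not a chord tone.
It is approached by step down from G#3 and left by step down to E3.
Step in, step out in the same direction — a passing tone.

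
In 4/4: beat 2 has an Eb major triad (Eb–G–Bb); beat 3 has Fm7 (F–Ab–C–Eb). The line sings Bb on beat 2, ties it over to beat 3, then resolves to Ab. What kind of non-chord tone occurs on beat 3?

The harmony at that moment is F minor seventh chord (F, Ab, C, Eb); Bb is not a chord tone.
It is held over (the same pitch as the preceding Bb) and left by step down to Ab.
Held over from the previous chord and resolving down by step — a suspension.

Suspension.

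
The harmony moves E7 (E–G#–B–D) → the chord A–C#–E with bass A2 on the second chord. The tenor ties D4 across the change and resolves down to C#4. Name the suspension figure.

At the second chord the bass is A2. The suspended D4 lies a fourth above the bass; after resolving down by step to C#4, the interval above the bass becomes a third.
Suspension figures are named by those two intervals: 4–3.

4–3 suspension.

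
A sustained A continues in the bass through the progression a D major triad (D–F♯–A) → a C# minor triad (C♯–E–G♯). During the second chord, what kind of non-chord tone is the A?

Pedal tone (pedal point).

The harmony at that moment is C♯ minor triad (C♯, E, G♯); A is not a chord tone.
It is held over (the same pitch as the preceding A) and then sustained as the same pitch into the next harmony.
Sustained through a change of harmony — a pedal tone.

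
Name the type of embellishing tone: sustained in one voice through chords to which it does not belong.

Approach: none. Departure: none — a single pitch is sustained while the chords change around it, passing through harmonies that do not contain it.
No melodic motion at all; the dissonance is created entirely by the moving harmonies against the stationary note — a pedal tone (pedal point).

Pedal tone.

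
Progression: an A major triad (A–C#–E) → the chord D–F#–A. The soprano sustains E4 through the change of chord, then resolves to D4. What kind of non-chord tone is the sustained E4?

The harmony at that moment is D major triad (D, F#, A); E4 is not a chord tone.
It is held over (the same pitch as the preceding E4) and left by step down to D4.
Held over from the previous chord and resolving down by step — a suspension.

E4 is a suspension.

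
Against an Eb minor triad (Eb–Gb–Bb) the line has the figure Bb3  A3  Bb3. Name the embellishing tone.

The harmony at that moment is Eb minor triad (Eb, Gb, Bb); A3 is not a chord tone.
It is approached by step down from Bb3 and left by step up to Bb3.
Step away and step back to the same note — a neighbor tone (lower neighbor).

A3 is a neighbor tone.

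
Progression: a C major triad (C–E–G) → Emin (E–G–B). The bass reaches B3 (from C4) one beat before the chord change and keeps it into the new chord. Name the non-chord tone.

The harmony at that moment is C major triad (C, E, G); B3 is not a chord tone.
It is approached by step down from C4 and then sustained as the same pitch into the next harmony.
Arriving early and becoming a chord tone when the harmony changes — an anticipation.

B3 is an anticipation.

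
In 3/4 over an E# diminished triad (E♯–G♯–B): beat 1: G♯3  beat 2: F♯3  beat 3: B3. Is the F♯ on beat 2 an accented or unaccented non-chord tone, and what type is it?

Unaccented escape tone.

The harmony at that moment is E♯ diminished triad (E♯, G♯, B); F♯3 is not a chord tone.
It is approached by step down from G♯3 and left by leap up to B3.
Step in, leap out — an escape tone.
It falls on a weak beat, so it is unaccented.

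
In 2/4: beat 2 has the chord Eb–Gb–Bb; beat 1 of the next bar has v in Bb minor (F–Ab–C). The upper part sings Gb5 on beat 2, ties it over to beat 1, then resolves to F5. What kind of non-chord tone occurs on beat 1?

The harmony at that moment is F minor triad (F, Ab, C); Gb5 is not a chord tone.
It is held over (the same pitch as the preceding Gb5) and left by step down to F5.
Held over from the previous chord and resolving down by step — a suspension.

Suspension.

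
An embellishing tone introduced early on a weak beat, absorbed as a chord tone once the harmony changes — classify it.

Approach: ahead of the chord change (typically by step), so it is dissonant against the current harmony. Departure: none — the same pitch is restated or held and is a chord tone of the new harmony.
Dissonant first, consonant once the harmony catches up: the note simply arrives early — an anticipation. (The reverse timing, consonant first and dissonant after the change, would be a suspension or retardation.)

Anticipation.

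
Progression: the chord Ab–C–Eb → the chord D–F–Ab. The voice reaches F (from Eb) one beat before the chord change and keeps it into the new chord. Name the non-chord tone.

F is an anticipation.

The harmony at that moment is Ab major triad (Ab, C, Eb); F is not a chord tone.
It is approached by step up from Eb and then sustained as the same pitch into the next harmony.
Arriving early and becoming a chord tone when the harmony changes — an anticipation.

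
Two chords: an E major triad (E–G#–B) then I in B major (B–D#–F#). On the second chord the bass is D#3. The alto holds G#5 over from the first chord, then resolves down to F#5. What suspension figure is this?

At the second chord the bass is D#3. The suspended G#5 lies a fourth above the bass; after resolving down by step to F#5, the interval above the bass becomes a third.
Suspension figures are named by those two intervals: 4–3.

4–3 suspension.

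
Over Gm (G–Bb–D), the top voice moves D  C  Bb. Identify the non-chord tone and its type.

C is a passing tone.

The harmony at that moment is G minor triad (G, Bb, D); C is not a chord tone.
It is approached by step down from D and left by step down to Bb.
Step in, step out in the same direction — a passing tone.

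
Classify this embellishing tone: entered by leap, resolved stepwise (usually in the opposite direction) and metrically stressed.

Appoggiatura.

Approach: by leap. Departure: by step. Metric position: strong.
Leap in, step out, in a metrically strong position — an appoggiatura. (It is the mirror image of the escape tone, which steps in and leaps out from a weak position.)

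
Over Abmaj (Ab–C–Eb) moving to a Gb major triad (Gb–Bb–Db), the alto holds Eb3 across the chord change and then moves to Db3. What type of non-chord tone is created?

Eb3 is a suspension.

The harmony at that moment is Gb major triad (Gb, Bb, Db); Eb3 is not a chord tone.
It is held over (the same pitch as the preceding Eb3) and left by step down to Db3.
Held over from the previous chord and resolving down by step — a suspension.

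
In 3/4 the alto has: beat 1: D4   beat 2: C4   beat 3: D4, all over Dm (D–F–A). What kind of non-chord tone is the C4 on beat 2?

Lower neighbor tone.

The harmony at that moment is D minor triad (D, F, A); C4 is not a chord tone.
It is approached by step down from D4 and left by step up to D4.
Step away and step back to the same note — a neighbor tone (lower neighbor).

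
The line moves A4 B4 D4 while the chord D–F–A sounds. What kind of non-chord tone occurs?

B4 is an escape tone.

The harmony at that moment is D minor triad (D, F, A); B4 is not a chord tone.
It is approached by step up from A4 and left by leap down to D4.
Step in, leap out — an escape tone.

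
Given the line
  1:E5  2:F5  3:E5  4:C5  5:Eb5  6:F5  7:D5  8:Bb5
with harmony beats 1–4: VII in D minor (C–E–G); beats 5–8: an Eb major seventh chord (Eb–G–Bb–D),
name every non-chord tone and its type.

F5 (beat 2) — neighbor tone; F5 (beat 6) — escape tone.

The harmony at that moment is C major triad (C, E, G); F5 is not a chord tone.
It is approached by step up from E5 and left by step down to E5.
Step away and step back to the same note — a neighbor tone (upper neighbor).
The harmony at that moment is Eb major seventh chord (Eb, G, Bb, D); F5 is not a chord tone.
It is approached by step up from Eb5 and left by leap down to D5.
Step in, leap out — an escape tone.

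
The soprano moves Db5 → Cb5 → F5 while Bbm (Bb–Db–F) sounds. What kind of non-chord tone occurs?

The harmony at that moment is Bb minor triad (Bb, Db, F); Cb5 is not a chord tone.
It is approached by step down from Db5 and left by leap up to F5.
Step in, leap out — an escape tone.

Cb5 is an escape tone.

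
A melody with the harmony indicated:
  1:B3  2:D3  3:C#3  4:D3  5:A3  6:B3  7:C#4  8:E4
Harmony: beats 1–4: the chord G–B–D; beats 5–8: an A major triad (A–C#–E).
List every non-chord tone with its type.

The harmony at that moment is G major triad (G, B, D); C#3 is not a chord tone.
It is approached by step down from D3 and left by step up to D3.
Step away and step back to the same note — a neighbor tone (lower neighbor).
The harmony at that moment is A major triad (A, C#, E); B3 is not a chord tone.
It is approached by step up from A3 and left by step up to C#4.
Step in, step out in the same direction — a passing tone.

C#3 (beat 3) — neighbor tone; B3 (beat 6) — passing tone.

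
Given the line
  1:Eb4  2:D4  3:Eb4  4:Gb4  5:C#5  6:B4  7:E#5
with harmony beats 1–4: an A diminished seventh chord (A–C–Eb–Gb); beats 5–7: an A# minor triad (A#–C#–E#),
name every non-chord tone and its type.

The harmony at that moment is A diminished seventh chord (A, C, Eb, Gb); D4 is not a chord tone.
It is approached by step down from Eb4 and left by step up to Eb4.
Step away and step back to the same note — a neighbor tone (lower neighbor).
The harmony at that moment is A# minor triad (A#, C#, E#); B4 is not a chord tone.
It is approached by step down from C#5 and left by leap up to E#5.
Step in, leap out — an escape tone.

D4 (beat 2) — neighbor tone; B4 (beat 6) — escape tone.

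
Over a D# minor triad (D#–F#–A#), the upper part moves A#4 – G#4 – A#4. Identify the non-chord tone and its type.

The harmony at that moment is D# minor triad (D#, F#, A#); G#4 is not a chord tone.
It is approached by step down from A#4 and left by step up to A#4.
Step away and step back to the same note — a neighbor tone (lower neighbor).

G#4 is a neighbor tone.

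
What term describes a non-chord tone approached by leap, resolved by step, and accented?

Appoggiatura.

Approach: by leap. Departure: by step. Metric position: strong.
Leap in, step out, in a metrically strong position — an appoggiatura. (It is the mirror image of the escape tone, which steps in and leaps out from a weak position.)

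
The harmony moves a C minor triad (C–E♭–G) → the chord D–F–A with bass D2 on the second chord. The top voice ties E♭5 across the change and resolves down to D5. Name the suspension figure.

9–8 suspension.

At the second chord the bass is D2. The suspended E♭5 lies a ninth above the bass; after resolving down by step to D5, the interval above the bass becomes an octave.
Suspension figures are named by those two intervals: 9–8.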